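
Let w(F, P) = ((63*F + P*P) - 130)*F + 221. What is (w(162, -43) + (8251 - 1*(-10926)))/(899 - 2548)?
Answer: -1951248/1649 ≈ -1183.3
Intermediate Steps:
w(F, P) = 221 + F*(-130 + P² + 63*F) (w(F, P) = ((63*F + P²) - 130)*F + 221 = ((P² + 63*F) - 130)*F + 221 = (-130 + P² + 63*F)*F + 221 = F*(-130 + P² + 63*F) + 221 = 221 + F*(-130 + P² + 63*F))
(w(162, -43) + (8251 - 1*(-10926)))/(899 - 2548) = ((221 - 130*162 + 63*162² + 162*(-43)²) + (8251 - 1*(-10926)))/(899 - 2548) = ((221 - 21060 + 63*26244 + 162*1849) + (8251 + 10926))/(-1649) = ((221 - 21060 + 1653372 + 299538) + 19177)*(-1/1649) = (1932071 + 19177)*(-1/1649) = 1951248*(-1/1649) = -1951248/1649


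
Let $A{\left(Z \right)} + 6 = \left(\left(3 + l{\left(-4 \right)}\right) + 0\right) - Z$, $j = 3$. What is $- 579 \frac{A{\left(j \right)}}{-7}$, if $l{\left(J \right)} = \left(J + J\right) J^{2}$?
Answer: $- \frac{77586}{7} \approx -11084.0$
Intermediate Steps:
$l{\left(J \right)} = 2 J^{3}$ ($l{\left(J \right)} = 2 J J^{2} = 2 J^{3}$)
$A{\left(Z \right)} = -131 - Z$ ($A{\left(Z \right)} = -6 - \left(-3 + 128 + Z\right) = -6 - \left(125 + Z\right) = -131 - Z$)
$- 579 \frac{A{\left(j \right)}}{-7} = - 579 \frac{-131 - 3}{-7} = - 579 \left(-131 - 3\right) \left(- \frac{1}{7}\right) = - 579 \left(\left(-134\right) \left(- \frac{1}{7}\right)\right) = \left(-579\right) \frac{134}{7} = - \frac{77586}{7}$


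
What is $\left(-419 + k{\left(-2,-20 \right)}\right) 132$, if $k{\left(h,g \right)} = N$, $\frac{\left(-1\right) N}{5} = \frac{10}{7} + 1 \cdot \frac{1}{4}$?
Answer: $- \frac{394911}{7} \approx -56416.0$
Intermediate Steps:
$N = - \frac{235}{28}$ ($N = - 5 \left(\frac{10}{7} + 1 \cdot \frac{1}{4}\right) = - 5 \left(10 \cdot \frac{1}{7} + 1 \cdot \frac{1}{4}\right) = - 5 \left(\frac{10}{7} + \frac{1}{4}\right) = \left(-5\right) \frac{47}{28} = - \frac{235}{28} \approx -8.3929$)
$k{\left(h,g \right)} = - \frac{235}{28}$
$\left(-419 + k{\left(-2,-20 \right)}\right) 132 = \left(-419 - \frac{235}{28}\right) 132 = \left(- \frac{11967}{28}\right) 132 = - \frac{394911}{7}$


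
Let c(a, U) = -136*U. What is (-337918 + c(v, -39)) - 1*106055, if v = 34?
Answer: -438669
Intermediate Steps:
(-337918 + c(v, -39)) - 1*106055 = (-337918 - 136*(-39)) - 1*106055 = (-337918 + 5304) - 106055 = -332614 - 106055 = -438669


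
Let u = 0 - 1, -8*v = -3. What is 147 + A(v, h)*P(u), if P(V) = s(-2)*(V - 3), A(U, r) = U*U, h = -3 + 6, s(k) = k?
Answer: 1185/8 ≈ 148.13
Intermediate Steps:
h = 3
v = 3/8 (v = -⅛*(-3) = 3/8 ≈ 0.37500)
A(U, r) = U²
u = -1
P(V) = 6 - 2*V (P(V) = -2*(V - 3) = -2*(-3 + V) = 6 - 2*V)
147 + A(v, h)*P(u) = 147 + (3/8)²*(6 - 2*(-1)) = 147 + 9*(6 + 2)/64 = 147 + (9/64)*8 = 147 + 9/8 = 1185/8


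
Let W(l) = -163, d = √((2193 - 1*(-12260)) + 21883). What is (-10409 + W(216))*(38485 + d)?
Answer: -406863420 - 42288*√2271 ≈ -4.0888e+8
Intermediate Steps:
d = 4*√2271 (d = √((2193 + 12260) + 21883) = √(14453 + 21883) = √36336 = 4*√2271 ≈ 190.62)
(-10409 + W(216))*(38485 + d) = (-10409 - 163)*(38485 + 4*√2271) = -10572*(38485 + 4*√2271) = -406863420 - 42288*√2271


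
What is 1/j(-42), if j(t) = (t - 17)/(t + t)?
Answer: 84/59 ≈ 1.4237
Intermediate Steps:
j(t) = (-17 + t)/(2*t) (j(t) = (-17 + t)/((2*t)) = (-17 + t)*(1/(2*t)) = (-17 + t)/(2*t))
1/j(-42) = 1/((½)*(-17 - 42)/(-42)) = 1/((½)*(-1/42)*(-59)) = 1/(59/84) = 84/59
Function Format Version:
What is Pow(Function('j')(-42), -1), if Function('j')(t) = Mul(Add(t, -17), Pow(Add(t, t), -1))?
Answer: Rational(84, 59) ≈ 1.4237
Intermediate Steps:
Function('j')(t) = Mul(Rational(1, 2), Pow(t, -1), Add(-17, t)) (Function('j')(t) = Mul(Add(-17, t), Pow(Mul(2, t), -1)) = Mul(Add(-17, t), Mul(Rational(1, 2), Pow(t, -1))) = Mul(Rational(1, 2), Pow(t, -1), Add(-17, t)))
Pow(Function('j')(-42), -1) = Pow(Mul(Rational(1, 2), Pow(-42, -1), Add(-17, -42)), -1) = Pow(Mul(Rational(1, 2), Rational(-1, 42), -59), -1) = Pow(Rational(59, 84), -1) = Rational(84, 59)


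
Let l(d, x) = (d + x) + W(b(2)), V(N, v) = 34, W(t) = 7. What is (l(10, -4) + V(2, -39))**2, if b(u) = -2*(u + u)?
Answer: 2209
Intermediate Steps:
b(u) = -4*u
l(d, x) = 7 + d + x (l(d, x) = (d + x) + 7 = 7 + d + x)
(l(10, -4) + V(2, -39))**2 = ((7 + 10 - 4) + 34)**2 = (13 + 34)**2 = 47**2 = 2209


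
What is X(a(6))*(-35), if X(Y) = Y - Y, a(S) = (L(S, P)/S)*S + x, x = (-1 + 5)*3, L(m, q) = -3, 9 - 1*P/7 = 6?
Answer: 0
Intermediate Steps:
P = 21 (P = 63 - 7*6 = 63 - 42 = 21)
x = 12 (x = 4*3 = 12)
a(S) = 9 (a(S) = (-3/S)*S + 12 = -3 + 12 = 9)
X(Y) = 0
X(a(6))*(-35) = 0*(-35) = 0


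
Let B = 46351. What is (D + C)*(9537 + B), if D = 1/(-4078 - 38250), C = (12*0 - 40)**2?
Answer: 473125445814/5291 ≈ 8.9421e+7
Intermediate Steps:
C = 1600 (C = (0 - 40)**2 = (-40)**2 = 1600)
D = -1/42328 (D = 1/(-42328) = -1/42328 ≈ -2.3625e-5)
(D + C)*(9537 + B) = (-1/42328 + 1600)*(9537 + 46351) = (67724799/42328)*55888 = 473125445814/5291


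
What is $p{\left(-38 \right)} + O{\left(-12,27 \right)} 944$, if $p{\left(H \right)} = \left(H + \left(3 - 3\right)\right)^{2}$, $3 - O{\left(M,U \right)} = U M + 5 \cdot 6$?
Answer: $281812$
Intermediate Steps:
$O{\left(M,U \right)} = -27 - M U$ ($O{\left(M,U \right)} = 3 - \left(U M + 5 \cdot 6\right) = 3 - \left(M U + 30\right) = 3 - \left(30 + M U\right) = -27 - M U$)
$p{\left(H \right)} = H^{2}$ ($p{\left(H \right)} = \left(H + \left(3 - 3\right)\right)^{2} = \left(H + 0\right)^{2} = H^{2}$)
$p{\left(-38 \right)} + O{\left(-12,27 \right)} 944 = \left(-38\right)^{2} + \left(-27 - \left(-12\right) 27\right) 944 = 1444 + \left(-27 + 324\right) 944 = 1444 + 297 \cdot 944 = 1444 + 280368 = 281812$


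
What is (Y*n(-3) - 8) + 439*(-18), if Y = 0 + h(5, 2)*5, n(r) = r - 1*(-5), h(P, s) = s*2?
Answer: -7870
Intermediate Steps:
h(P, s) = 2*s
n(r) = 5 + r (n(r) = r + 5 = 5 + r)
Y = 20 (Y = 0 + (2*2)*5 = 0 + 4*5 = 0 + 20 = 20)
(Y*n(-3) - 8) + 439*(-18) = (20*(5 - 3) - 8) + 439*(-18) = (20*2 - 8) - 7902 = (40 - 8) - 7902 = 32 - 7902 = -7870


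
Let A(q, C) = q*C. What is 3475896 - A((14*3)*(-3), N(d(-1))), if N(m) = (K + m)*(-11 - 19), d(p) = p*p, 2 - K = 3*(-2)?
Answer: 3441876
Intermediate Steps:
K = 8 (K = 2 - 3*(-2) = 2 - 1*(-6) = 2 + 6 = 8)
d(p) = p²
N(m) = -240 - 30*m (N(m) = (8 + m)*(-11 - 19) = (8 + m)*(-30) = -240 - 30*m)
A(q, C) = C*q
3475896 - A((14*3)*(-3), N(d(-1))) = 3475896 - (-240 - 30*(-1)²)*(14*3)*(-3) = 3475896 - (-240 - 30*1)*42*(-3) = 3475896 - (-240 - 30)*(-126) = 3475896 - (-270)*(-126) = 3475896 - 1*34020 = 3475896 - 34020 = 3441876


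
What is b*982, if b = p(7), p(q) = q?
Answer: 6874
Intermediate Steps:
b = 7
b*982 = 7*982 = 6874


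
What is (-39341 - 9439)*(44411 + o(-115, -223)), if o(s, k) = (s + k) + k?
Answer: -2139003000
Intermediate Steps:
o(s, k) = s + 2*k (o(s, k) = (k + s) + k = s + 2*k)
(-39341 - 9439)*(44411 + o(-115, -223)) = (-39341 - 9439)*(44411 + (-115 + 2*(-223))) = -48780*(44411 + (-115 - 446)) = -48780*(44411 - 561) = -48780*43850 = -2139003000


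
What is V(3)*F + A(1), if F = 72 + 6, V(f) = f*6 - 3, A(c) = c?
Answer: 1171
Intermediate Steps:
V(f) = -3 + 6*f (V(f) = 6*f - 3 = -3 + 6*f)
F = 78
V(3)*F + A(1) = (-3 + 6*3)*78 + 1 = (-3 + 18)*78 + 1 = 15*78 + 1 = 1170 + 1 = 1171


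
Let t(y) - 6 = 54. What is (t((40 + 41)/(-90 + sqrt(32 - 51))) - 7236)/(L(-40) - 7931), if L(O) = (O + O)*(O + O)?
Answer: 7176/1531 ≈ 4.6871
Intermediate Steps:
t(y) = 60 (t(y) = 6 + 54 = 60)
L(O) = 4*O**2 (L(O) = (2*O)*(2*O) = 4*O**2)
(t((40 + 41)/(-90 + sqrt(32 - 51))) - 7236)/(L(-40) - 7931) = (60 - 7236)/(4*(-40)**2 - 7931) = -7176/(4*1600 - 7931) = -7176/(6400 - 7931) = -7176/(-1531) = -7176*(-1/1531) = 7176/1531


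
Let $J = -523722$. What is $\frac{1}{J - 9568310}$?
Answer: $- \frac{1}{10092032} \approx -9.9088 \cdot 10^{-8}$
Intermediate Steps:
$\frac{1}{J - 9568310} = \frac{1}{-523722 - 9568310} = \frac{1}{-10092032} = - \frac{1}{10092032}$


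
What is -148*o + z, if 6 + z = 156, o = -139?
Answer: 20722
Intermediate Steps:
z = 150 (z = -6 + 156 = 150)
-148*o + z = -148*(-139) + 150 = 20572 + 150 = 20722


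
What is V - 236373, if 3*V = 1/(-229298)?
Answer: -162599568463/687894 ≈ -2.3637e+5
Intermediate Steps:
V = -1/687894 (V = (⅓)/(-229298) = (⅓)*(-1/229298) = -1/687894 ≈ -1.4537e-6)
V - 236373 = -1/687894 - 236373 = -162599568463/687894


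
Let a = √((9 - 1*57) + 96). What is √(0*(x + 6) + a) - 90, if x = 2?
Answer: -90 + 2*3^(¼) ≈ -87.368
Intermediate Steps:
a = 4*√3 (a = √((9 - 57) + 96) = √(-48 + 96) = √48 = 4*√3 ≈ 6.9282)
√(0*(x + 6) + a) - 90 = √(0*(2 + 6) + 4*√3) - 90 = √(0*8 + 4*√3) - 90 = √(0 + 4*√3) - 90 = √(4*√3) - 90 = 2*3^(¼) - 90 = -90 + 2*3^(¼)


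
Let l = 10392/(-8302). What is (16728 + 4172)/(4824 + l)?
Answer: 21688975/5004807 ≈ 4.3336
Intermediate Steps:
l = -5196/4151 (l = 10392*(-1/8302) = -5196/4151 ≈ -1.2517)
(16728 + 4172)/(4824 + l) = (16728 + 4172)/(4824 - 5196/4151) = 20900/(20019228/4151) = 20900*(4151/20019228) = 21688975/5004807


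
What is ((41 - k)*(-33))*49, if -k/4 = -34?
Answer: 153615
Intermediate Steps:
k = 136 (k = -4*(-34) = 136)
((41 - k)*(-33))*49 = ((41 - 1*136)*(-33))*49 = ((41 - 136)*(-33))*49 = -95*(-33)*49 = 3135*49 = 153615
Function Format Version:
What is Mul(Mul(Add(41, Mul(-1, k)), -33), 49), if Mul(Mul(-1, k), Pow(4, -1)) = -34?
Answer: 153615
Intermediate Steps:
k = 136 (k = Mul(-4, -34) = 136)
Mul(Mul(Add(41, Mul(-1, k)), -33), 49) = Mul(Mul(Add(41, Mul(-1, 136)), -33), 49) = Mul(Mul(Add(41, -136), -33), 49) = Mul(Mul(-95, -33), 49) = Mul(3135, 49) = 153615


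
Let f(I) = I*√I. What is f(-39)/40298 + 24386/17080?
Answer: 12193/8540 - 39*I*√39/40298 ≈ 1.4278 - 0.0060438*I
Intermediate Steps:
f(I) = I^(3/2)
f(-39)/40298 + 24386/17080 = (-39)^(3/2)/40298 + 24386/17080 = -39*I*√39*(1/40298) + 24386*(1/17080) = -39*I*√39/40298 + 12193/8540 = 12193/8540 - 39*I*√39/40298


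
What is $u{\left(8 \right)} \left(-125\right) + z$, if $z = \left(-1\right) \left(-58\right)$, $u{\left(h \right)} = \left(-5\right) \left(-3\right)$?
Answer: $-1817$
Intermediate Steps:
$u{\left(h \right)} = 15$
$z = 58$
$u{\left(8 \right)} \left(-125\right) + z = 15 \left(-125\right) + 58 = -1875 + 58 = -1817$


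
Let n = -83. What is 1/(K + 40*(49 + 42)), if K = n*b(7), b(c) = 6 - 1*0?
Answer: 1/3142 ≈ 0.00031827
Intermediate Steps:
b(c) = 6 (b(c) = 6 + 0 = 6)
K = -498 (K = -83*6 = -498)
1/(K + 40*(49 + 42)) = 1/(-498 + 40*(49 + 42)) = 1/(-498 + 40*91) = 1/(-498 + 3640) = 1/3142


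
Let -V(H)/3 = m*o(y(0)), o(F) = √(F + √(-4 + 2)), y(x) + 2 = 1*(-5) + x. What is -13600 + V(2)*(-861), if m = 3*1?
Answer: -13600 + 7749*√(-7 + I*√2) ≈ -11539.0 + 20605.0*I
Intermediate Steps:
y(x) = -7 + x (y(x) = -2 + (1*(-5) + x) = -2 + (-5 + x) = -7 + x)
m = 3
o(F) = √(F + I*√2) (o(F) = √(F + √(-2)) = √(F + I*√2))
V(H) = -9*√(-7 + I*√2) (V(H) = -9*√((-7 + 0) + I*√2) = -9*√(-7 + I*√2))
-13600 + V(2)*(-861) = -13600 - 9*√(-7 + I*√2)*(-861) = -13600 + 7749*√(-7 + I*√2)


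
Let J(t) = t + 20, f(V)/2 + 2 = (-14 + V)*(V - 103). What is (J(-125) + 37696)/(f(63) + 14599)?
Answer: 37591/10675 ≈ 3.5214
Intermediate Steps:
f(V) = -4 + 2*(-103 + V)*(-14 + V) (f(V) = -4 + 2*((-14 + V)*(V - 103)) = -4 + 2*((-14 + V)*(-103 + V)) = -4 + 2*((-103 + V)*(-14 + V)) = -4 + 2*(-103 + V)*(-14 + V))
J(t) = 20 + t
(J(-125) + 37696)/(f(63) + 14599) = ((20 - 125) + 37696)/((2880 - 234*63 + 2*63²) + 14599) = (-105 + 37696)/((2880 - 14742 + 2*3969) + 14599) = 37591/((2880 - 14742 + 7938) + 14599) = 37591/(-3924 + 14599) = 37591/10675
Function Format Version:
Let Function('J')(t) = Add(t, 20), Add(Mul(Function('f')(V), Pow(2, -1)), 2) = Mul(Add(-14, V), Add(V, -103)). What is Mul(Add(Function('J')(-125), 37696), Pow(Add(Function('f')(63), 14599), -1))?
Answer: Rational(37591, 10675) ≈ 3.5214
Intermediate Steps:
Function('f')(V) = Add(-4, Mul(2, Add(-103, V), Add(-14, V))) (Function('f')(V) = Add(-4, Mul(2, Mul(Add(-14, V), Add(V, -103)))) = Add(-4, Mul(2, Mul(Add(-14, V), Add(-103, V)))) = Add(-4, Mul(2, Mul(Add(-103, V), Add(-14, V)))) = Add(-4, Mul(2, Add(-103, V), Add(-14, V))))
Function('J')(t) = Add(20, t)
Mul(Add(Function('J')(-125), 37696), Pow(Add(Function('f')(63), 14599), -1)) = Mul(Add(Add(20, -125), 37696), Pow(Add(Add(2880, Mul(-234, 63), Mul(2, Pow(63, 2))), 14599), -1)) = Mul(Add(-105, 37696), Pow(Add(Add(2880, -14742, Mul(2, 3969)), 14599), -1)) = Mul(37591, Pow(Add(Add(2880, -14742, 7938), 14599), -1)) = Mul(37591, Pow(Add(-3924, 14599), -1)) = Mul(37591, Pow(10675, -1)) = Mul(37591, Rational(1, 10675)) = Rational(37591, 10675)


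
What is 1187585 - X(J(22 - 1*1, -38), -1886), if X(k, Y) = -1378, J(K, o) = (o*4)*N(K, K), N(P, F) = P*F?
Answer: 1188963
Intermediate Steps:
N(P, F) = F*P
J(K, o) = 4*o*K² (J(K, o) = (o*4)*(K*K) = (4*o)*K² = 4*o*K²)
1187585 - X(J(22 - 1*1, -38), -1886) = 1187585 - 1*(-1378) = 1187585 + 1378 = 1188963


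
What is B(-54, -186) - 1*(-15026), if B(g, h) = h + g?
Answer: 14786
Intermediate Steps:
B(g, h) = g + h
B(-54, -186) - 1*(-15026) = (-54 - 186) - 1*(-15026) = -240 + 15026 = 14786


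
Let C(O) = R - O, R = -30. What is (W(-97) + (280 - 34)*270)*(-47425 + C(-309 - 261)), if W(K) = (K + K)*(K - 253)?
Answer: -6297593200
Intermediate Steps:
W(K) = 2*K*(-253 + K) (W(K) = (2*K)*(-253 + K) = 2*K*(-253 + K))
C(O) = -30 - O
(W(-97) + (280 - 34)*270)*(-47425 + C(-309 - 261)) = (2*(-97)*(-253 - 97) + (280 - 34)*270)*(-47425 + (-30 - (-309 - 261))) = (2*(-97)*(-350) + 246*270)*(-47425 + (-30 - 1*(-570))) = (67900 + 66420)*(-47425 + (-30 + 570)) = 134320*(-47425 + 540) = 134320*(-46885) = -6297593200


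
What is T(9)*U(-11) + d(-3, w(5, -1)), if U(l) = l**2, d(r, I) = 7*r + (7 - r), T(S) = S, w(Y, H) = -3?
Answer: 1078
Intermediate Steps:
d(r, I) = 7 + 6*r
T(9)*U(-11) + d(-3, w(5, -1)) = 9*(-11)**2 + (7 + 6*(-3)) = 9*121 + (7 - 18) = 1089 - 11 = 1078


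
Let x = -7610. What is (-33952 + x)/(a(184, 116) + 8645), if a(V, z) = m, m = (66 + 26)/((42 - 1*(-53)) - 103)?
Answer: -83124/17267 ≈ -4.8140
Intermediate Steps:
m = -23/2 (m = 92/((42 + 53) - 103) = 92/(95 - 103) = 92/(-8) = 92*(-⅛) = -23/2 ≈ -11.500)
a(V, z) = -23/2
(-33952 + x)/(a(184, 116) + 8645) = (-33952 - 7610)/(-23/2 + 8645) = -41562/17267/2 = -41562*2/17267 = -83124/17267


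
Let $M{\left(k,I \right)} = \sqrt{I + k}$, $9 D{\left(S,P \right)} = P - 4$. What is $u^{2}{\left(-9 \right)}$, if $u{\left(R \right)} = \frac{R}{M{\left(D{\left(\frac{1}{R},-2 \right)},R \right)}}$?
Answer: $- \frac{243}{29} \approx -8.3793$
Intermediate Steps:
$D{\left(S,P \right)} = - \frac{4}{9} + \frac{P}{9}$ ($D{\left(S,P \right)} = \frac{P - 4}{9} = \frac{-4 + P}{9} = - \frac{4}{9} + \frac{P}{9}$)
$u{\left(R \right)} = \frac{R}{\sqrt{- \frac{2}{3} + R}}$ ($u{\left(R \right)} = \frac{R}{\sqrt{R + \left(- \frac{4}{9} + \frac{1}{9} \left(-2\right)\right)}} = \frac{R}{\sqrt{R - \frac{2}{3}}} = \frac{R}{\sqrt{- \frac{2}{3} + R}}$)
$u^{2}{\left(-9 \right)} = \left(- \frac{9 \sqrt{3}}{\sqrt{-2 + 3 \left(-9\right)}}\right)^{2} = \left(- \frac{9 \sqrt{3}}{\sqrt{-2 - 27}}\right)^{2} = \left(- \frac{9 \sqrt{3}}{i \sqrt{29}}\right)^{2} = \left(- 9 \sqrt{3} \left(- \frac{i \sqrt{29}}{29}\right)\right)^{2} = \left(\frac{9 i \sqrt{87}}{29}\right)^{2} = - \frac{243}{29}$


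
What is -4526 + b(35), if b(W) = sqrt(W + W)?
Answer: -4526 + sqrt(70) ≈ -4517.6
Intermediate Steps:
b(W) = sqrt(2)*sqrt(W) (b(W) = sqrt(2*W) = sqrt(2)*sqrt(W))
-4526 + b(35) = -4526 + sqrt(2)*sqrt(35) = -4526 + sqrt(70)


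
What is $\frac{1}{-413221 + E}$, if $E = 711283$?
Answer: $\frac{1}{298062} \approx 3.355 \cdot 10^{-6}$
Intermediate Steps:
$\frac{1}{-413221 + E} = \frac{1}{-413221 + 711283} = \frac{1}{298062}$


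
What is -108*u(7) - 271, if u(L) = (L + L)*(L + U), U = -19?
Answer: 17873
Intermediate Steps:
u(L) = 2*L*(-19 + L) (u(L) = (L + L)*(L - 19) = (2*L)*(-19 + L) = 2*L*(-19 + L))
-108*u(7) - 271 = -216*7*(-19 + 7) - 271 = -216*7*(-12) - 271 = -108*(-168) - 271 = 18144 - 271 = 17873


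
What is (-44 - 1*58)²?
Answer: 10404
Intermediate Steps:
(-44 - 1*58)² = (-44 - 58)² = (-102)² = 10404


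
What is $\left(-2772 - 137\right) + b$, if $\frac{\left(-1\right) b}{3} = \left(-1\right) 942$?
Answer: $-83$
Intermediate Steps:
$b = 2826$ ($b = - 3 \left(\left(-1\right) 942\right) = \left(-3\right) \left(-942\right) = 2826$)
$\left(-2772 - 137\right) + b = \left(-2772 - 137\right) + 2826 = -2909 + 2826 = -83$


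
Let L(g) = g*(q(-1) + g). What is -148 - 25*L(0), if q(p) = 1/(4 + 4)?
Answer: -148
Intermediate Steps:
q(p) = ⅛ (q(p) = 1/8 = ⅛)
L(g) = g*(⅛ + g)
-148 - 25*L(0) = -148 - 0*(⅛ + 0) = -148 - 0/8 = -148 - 25*0 = -148 + 0 = -148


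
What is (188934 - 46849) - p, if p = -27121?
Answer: 169206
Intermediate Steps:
(188934 - 46849) - p = (188934 - 46849) - 1*(-27121) = 142085 + 27121 = 169206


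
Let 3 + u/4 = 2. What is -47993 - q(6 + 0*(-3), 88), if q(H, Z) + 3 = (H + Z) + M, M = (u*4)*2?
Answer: -48052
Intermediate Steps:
u = -4 (u = -12 + 4*2 = -12 + 8 = -4)
M = -32 (M = -4*4*2 = -16*2 = -32)
q(H, Z) = -35 + H + Z (q(H, Z) = -3 + ((H + Z) - 32) = -3 + (-32 + H + Z) = -35 + H + Z)
-47993 - q(6 + 0*(-3), 88) = -47993 - (-35 + (6 + 0*(-3)) + 88) = -47993 - (-35 + (6 + 0) + 88) = -47993 - (-35 + 6 + 88) = -47993 - 1*59 = -47993 - 59 = -48052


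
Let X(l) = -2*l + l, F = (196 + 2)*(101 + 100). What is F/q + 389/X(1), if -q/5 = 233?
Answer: -492983/1165 ≈ -423.16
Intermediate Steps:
q = -1165 (q = -5*233 = -1165)
F = 39798 (F = 198*201 = 39798)
X(l) = -l
F/q + 389/X(1) = 39798/(-1165) + 389/((-1*1)) = 39798*(-1/1165) + 389/(-1) = -39798/1165 + 389*(-1) = -39798/1165 - 389 = -492983/1165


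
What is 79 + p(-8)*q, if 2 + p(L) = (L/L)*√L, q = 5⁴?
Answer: -1171 + 1250*I*√2 ≈ -1171.0 + 1767.8*I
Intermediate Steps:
q = 625
p(L) = -2 + √L (p(L) = -2 + (L/L)*√L = -2 + 1*√L = -2 + √L)
79 + p(-8)*q = 79 + (-2 + √(-8))*625 = 79 + (-2 + 2*I*√2)*625 = 79 + (-1250 + 1250*I*√2) = -1171 + 1250*I*√2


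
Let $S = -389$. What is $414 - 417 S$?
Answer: $162627$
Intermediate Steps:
$414 - 417 S = 414 - -162213 = 414 + 162213 = 162627$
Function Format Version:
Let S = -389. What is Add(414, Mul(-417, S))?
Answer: 162627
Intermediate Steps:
Add(414, Mul(-417, S)) = Add(414, Mul(-417, -389)) = Add(414, 162213) = 162627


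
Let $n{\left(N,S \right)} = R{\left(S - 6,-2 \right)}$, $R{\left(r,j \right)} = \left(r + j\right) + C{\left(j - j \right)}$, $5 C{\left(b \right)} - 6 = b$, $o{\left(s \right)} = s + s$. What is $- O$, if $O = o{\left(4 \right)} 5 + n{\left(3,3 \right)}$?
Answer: $- \frac{181}{5} \approx -36.2$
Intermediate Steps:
$o{\left(s \right)} = 2 s$
$C{\left(b \right)} = \frac{6}{5} + \frac{b}{5}$
$R{\left(r,j \right)} = \frac{6}{5} + j + r$ ($R{\left(r,j \right)} = \left(r + j\right) + \left(\frac{6}{5} + \frac{j - j}{5}\right) = \left(j + r\right) + \left(\frac{6}{5} + \frac{1}{5} \cdot 0\right) = \left(j + r\right) + \left(\frac{6}{5} + 0\right) = \left(j + r\right) + \frac{6}{5} = \frac{6}{5} + j + r$)
$n{\left(N,S \right)} = - \frac{34}{5} + S$ ($n{\left(N,S \right)} = \frac{6}{5} - 2 + \left(S - 6\right) = \frac{6}{5} - 2 + \left(-6 + S\right) = - \frac{34}{5} + S$)
$O = \frac{181}{5}$ ($O = 2 \cdot 4 \cdot 5 + \left(- \frac{34}{5} + 3\right) = 8 \cdot 5 - \frac{19}{5} = 40 - \frac{19}{5} = \frac{181}{5} \approx 36.2$)
$- O = \left(-1\right) \frac{181}{5} = - \frac{181}{5}$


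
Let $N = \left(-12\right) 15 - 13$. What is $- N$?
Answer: $193$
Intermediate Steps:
$N = -193$ ($N = -180 - 13 = -193$)
$- N = \left(-1\right) \left(-193\right) = 193$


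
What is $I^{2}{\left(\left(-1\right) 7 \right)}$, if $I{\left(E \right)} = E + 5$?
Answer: $4$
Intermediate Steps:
$I{\left(E \right)} = 5 + E$
$I^{2}{\left(\left(-1\right) 7 \right)} = \left(5 - 7\right)^{2} = \left(-2\right)^{2} = 4$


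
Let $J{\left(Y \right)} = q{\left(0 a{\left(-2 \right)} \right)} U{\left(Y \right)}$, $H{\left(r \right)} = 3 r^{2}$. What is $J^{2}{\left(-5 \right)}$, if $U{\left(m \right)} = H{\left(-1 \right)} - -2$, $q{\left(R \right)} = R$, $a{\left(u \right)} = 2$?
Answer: $0$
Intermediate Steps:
$U{\left(m \right)} = 5$ ($U{\left(m \right)} = 3 \left(-1\right)^{2} - -2 = 3 \cdot 1 + 2 = 3 + 2 = 5$)
$J{\left(Y \right)} = 0$ ($J{\left(Y \right)} = 0 \cdot 2 \cdot 5 = 0 \cdot 5 = 0$)
$J^{2}{\left(-5 \right)} = 0^{2} = 0$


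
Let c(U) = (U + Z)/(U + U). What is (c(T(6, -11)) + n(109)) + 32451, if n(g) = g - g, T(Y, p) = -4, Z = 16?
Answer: 64899/2 ≈ 32450.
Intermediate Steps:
c(U) = (16 + U)/(2*U) (c(U) = (U + 16)/(U + U) = (16 + U)/((2*U)) = (16 + U)*(1/(2*U)) = (16 + U)/(2*U))
n(g) = 0
(c(T(6, -11)) + n(109)) + 32451 = ((½)*(16 - 4)/(-4) + 0) + 32451 = ((½)*(-¼)*12 + 0) + 32451 = (-3/2 + 0) + 32451 = -3/2 + 32451 = 64899/2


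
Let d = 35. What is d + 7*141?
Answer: 1022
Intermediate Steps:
d + 7*141 = 35 + 7*141 = 35 + 987 = 1022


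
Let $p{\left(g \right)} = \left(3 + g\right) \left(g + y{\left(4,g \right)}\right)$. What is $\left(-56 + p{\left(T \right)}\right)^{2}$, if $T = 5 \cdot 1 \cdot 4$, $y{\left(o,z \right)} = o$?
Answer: $246016$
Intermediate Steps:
$T = 20$ ($T = 5 \cdot 4 = 20$)
$p{\left(g \right)} = \left(3 + g\right) \left(4 + g\right)$ ($p{\left(g \right)} = \left(3 + g\right) \left(g + 4\right) = \left(3 + g\right) \left(4 + g\right)$)
$\left(-56 + p{\left(T \right)}\right)^{2} = \left(-56 + \left(12 + 20^{2} + 7 \cdot 20\right)\right)^{2} = \left(-56 + \left(12 + 400 + 140\right)\right)^{2} = \left(-56 + 552\right)^{2} = 496^{2} = 246016$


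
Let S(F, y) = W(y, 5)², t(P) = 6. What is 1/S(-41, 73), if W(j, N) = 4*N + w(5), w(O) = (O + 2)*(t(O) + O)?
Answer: 1/9409 ≈ 0.00010628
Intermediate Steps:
w(O) = (2 + O)*(6 + O) (w(O) = (O + 2)*(6 + O) = (2 + O)*(6 + O))
W(j, N) = 77 + 4*N (W(j, N) = 4*N + (12 + 5² + 8*5) = 4*N + (12 + 25 + 40) = 4*N + 77 = 77 + 4*N)
S(F, y) = 9409 (S(F, y) = (77 + 4*5)² = (77 + 20)² = 97² = 9409)
1/S(-41, 73) = 1/9409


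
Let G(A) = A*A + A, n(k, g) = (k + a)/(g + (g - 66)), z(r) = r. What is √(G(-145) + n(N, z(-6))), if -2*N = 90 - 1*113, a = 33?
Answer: √127030449/78 ≈ 144.50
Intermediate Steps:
N = 23/2 (N = -(90 - 1*113)/2 = -(90 - 113)/2 = -½*(-23) = 23/2 ≈ 11.500)
n(k, g) = (33 + k)/(-66 + 2*g) (n(k, g) = (k + 33)/(g + (g - 66)) = (33 + k)/(g + (-66 + g)) = (33 + k)/(-66 + 2*g))
G(A) = A + A² (G(A) = A² + A = A + A²)
√(G(-145) + n(N, z(-6))) = √(-145*(1 - 145) + (33 + 23/2)/(2*(-33 - 6))) = √(-145*(-144) + (½)*(89/2)/(-39)) = √(20880 + (½)*(-1/39)*(89/2)) = √(20880 - 89/156) = √(3257191/156) = √127030449/78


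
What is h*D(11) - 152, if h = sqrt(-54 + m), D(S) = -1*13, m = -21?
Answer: -152 - 65*I*sqrt(3) ≈ -152.0 - 112.58*I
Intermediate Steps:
D(S) = -13
h = 5*I*sqrt(3) (h = sqrt(-54 - 21) = sqrt(-75) = 5*I*sqrt(3) ≈ 8.6602*I)
h*D(11) - 152 = (5*I*sqrt(3))*(-13) - 152 = -65*I*sqrt(3) - 152 = -152 - 65*I*sqrt(3)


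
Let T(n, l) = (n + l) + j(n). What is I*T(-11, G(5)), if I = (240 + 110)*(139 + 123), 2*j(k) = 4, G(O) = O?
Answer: -366800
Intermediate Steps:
j(k) = 2 (j(k) = (½)*4 = 2)
T(n, l) = 2 + l + n (T(n, l) = (n + l) + 2 = (l + n) + 2 = 2 + l + n)
I = 91700 (I = 350*262 = 91700)
I*T(-11, G(5)) = 91700*(2 + 5 - 11) = 91700*(-4) = -366800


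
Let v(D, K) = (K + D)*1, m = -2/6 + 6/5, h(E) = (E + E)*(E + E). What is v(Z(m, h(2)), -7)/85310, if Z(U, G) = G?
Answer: 9/85310 ≈ 0.00010550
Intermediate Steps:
h(E) = 4*E² (h(E) = (2*E)*(2*E) = 4*E²)
m = 13/15 (m = -2*⅙ + 6*(⅕) = -⅓ + 6/5 = 13/15 ≈ 0.86667)
v(D, K) = D + K (v(D, K) = (D + K)*1 = D + K)
v(Z(m, h(2)), -7)/85310 = (4*2² - 7)/85310 = (4*4 - 7)*(1/85310) = (16 - 7)*(1/85310) = 9*(1/85310) = 9/85310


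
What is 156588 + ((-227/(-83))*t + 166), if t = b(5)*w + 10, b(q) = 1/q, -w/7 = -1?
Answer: 65065849/415 ≈ 1.5679e+5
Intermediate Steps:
w = 7 (w = -7*(-1) = 7)
t = 57/5 (t = 7/5 + 10 = 57/5 ≈ 11.400)
156588 + ((-227/(-83))*t + 166) = 156588 + (-227/(-83)*(57/5) + 166) = 156588 + (-227*(-1/83)*(57/5) + 166) = 156588 + ((227/83)*(57/5) + 166) = 156588 + (12939/415 + 166) = 156588 + 81829/415 = 65065849/415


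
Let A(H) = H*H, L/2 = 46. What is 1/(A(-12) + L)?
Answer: 1/236 ≈ 0.0042373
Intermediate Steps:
L = 92 (L = 2*46 = 92)
A(H) = H²
1/(A(-12) + L) = 1/((-12)² + 92) = 1/(144 + 92) = 1/236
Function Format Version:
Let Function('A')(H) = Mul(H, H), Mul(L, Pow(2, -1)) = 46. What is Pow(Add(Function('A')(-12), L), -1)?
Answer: Rational(1, 236) ≈ 0.0042373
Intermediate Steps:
L = 92 (L = Mul(2, 46) = 92)
Function('A')(H) = Pow(H, 2)
Pow(Add(Function('A')(-12), L), -1) = Pow(Add(Pow(-12, 2), 92), -1) = Pow(Add(144, 92), -1) = Pow(236, -1) = Rational(1, 236)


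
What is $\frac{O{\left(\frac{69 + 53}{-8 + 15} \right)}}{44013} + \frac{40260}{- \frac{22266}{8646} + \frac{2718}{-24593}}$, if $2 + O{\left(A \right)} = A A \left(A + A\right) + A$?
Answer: $- \frac{1025647387768153312}{68423809726419} \approx -14990.0$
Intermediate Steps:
$O{\left(A \right)} = -2 + A + 2 A^{3}$ ($O{\left(A \right)} = -2 + \left(A A \left(A + A\right) + A\right) = -2 + \left(A A 2 A + A\right) = -2 + \left(A 2 A^{2} + A\right) = -2 + \left(2 A^{3} + A\right) = -2 + \left(A + 2 A^{3}\right) = -2 + A + 2 A^{3}$)
$\frac{O{\left(\frac{69 + 53}{-8 + 15} \right)}}{44013} + \frac{40260}{- \frac{22266}{8646} + \frac{2718}{-24593}} = \frac{-2 + \frac{69 + 53}{-8 + 15} + 2 \left(\frac{69 + 53}{-8 + 15}\right)^{3}}{44013} + \frac{40260}{- \frac{22266}{8646} + \frac{2718}{-24593}} = \left(-2 + \frac{122}{7} + 2 \left(\frac{122}{7}\right)^{3}\right) \frac{1}{44013} + \frac{40260}{\left(-22266\right) \frac{1}{8646} + 2718 \left(- \frac{1}{24593}\right)} = \left(-2 + 122 \cdot \frac{1}{7} + 2 \left(122 \cdot \frac{1}{7}\right)^{3}\right) \frac{1}{44013} + \frac{40260}{- \frac{3711}{1441} - \frac{2718}{24593}} = \left(-2 + \frac{122}{7} + 2 \left(\frac{122}{7}\right)^{3}\right) \frac{1}{44013} + \frac{40260}{- \frac{95181261}{35438513}} = \left(-2 + \frac{122}{7} + 2 \cdot \frac{1815848}{343}\right) \frac{1}{44013} + 40260 \left(- \frac{35438513}{95181261}\right) = \left(-2 + \frac{122}{7} + \frac{3631696}{343}\right) \frac{1}{44013} - \frac{475584844460}{31727087} = \frac{3636988}{343} \cdot \frac{1}{44013} - \frac{475584844460}{31727087} = \frac{3636988}{15096459} - \frac{475584844460}{31727087} = - \frac{1025647387768153312}{68423809726419}$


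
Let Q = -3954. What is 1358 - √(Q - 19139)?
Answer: 1358 - I*√23093 ≈ 1358.0 - 151.96*I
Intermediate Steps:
1358 - √(Q - 19139) = 1358 - √(-3954 - 19139) = 1358 - √(-23093) = 1358 - I*√23093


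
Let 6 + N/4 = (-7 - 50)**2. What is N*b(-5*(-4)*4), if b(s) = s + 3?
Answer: 1076676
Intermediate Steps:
b(s) = 3 + s
N = 12972 (N = -24 + 4*(-7 - 50)**2 = -24 + 4*(-57)**2 = -24 + 4*3249 = -24 + 12996 = 12972)
N*b(-5*(-4)*4) = 12972*(3 - 5*(-4)*4) = 12972*(3 + 20*4) = 12972*(3 + 80) = 12972*83 = 1076676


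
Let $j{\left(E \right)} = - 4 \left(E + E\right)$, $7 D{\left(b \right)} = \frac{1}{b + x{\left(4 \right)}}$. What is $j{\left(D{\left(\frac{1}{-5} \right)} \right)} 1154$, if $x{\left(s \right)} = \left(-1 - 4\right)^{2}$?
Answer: $- \frac{11540}{217} \approx -53.18$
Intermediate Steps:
$x{\left(s \right)} = 25$ ($x{\left(s \right)} = \left(-5\right)^{2} = 25$)
$D{\left(b \right)} = \frac{1}{7 \left(25 + b\right)}$ ($D{\left(b \right)} = \frac{1}{7 \left(b + 25\right)} = \frac{1}{7 \left(25 + b\right)}$)
$j{\left(E \right)} = - 8 E$ ($j{\left(E \right)} = - 4 \cdot 2 E = - 8 E$)
$j{\left(D{\left(\frac{1}{-5} \right)} \right)} 1154 = - 8 \frac{1}{7 \left(25 + \frac{1}{-5}\right)} 1154 = - 8 \frac{1}{7 \left(25 - \frac{1}{5}\right)} 1154 = - 8 \frac{1}{7 \cdot \frac{124}{5}} \cdot 1154 = - 8 \cdot \frac{1}{7} \cdot \frac{5}{124} \cdot 1154 = \left(-8\right) \frac{5}{868} \cdot 1154 = \left(- \frac{10}{217}\right) 1154 = - \frac{11540}{217}$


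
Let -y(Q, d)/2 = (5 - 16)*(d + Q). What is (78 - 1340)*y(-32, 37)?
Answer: -138820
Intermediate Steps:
y(Q, d) = 22*Q + 22*d (y(Q, d) = -2*(5 - 16)*(d + Q) = -(-22)*(Q + d) = -2*(-11*Q - 11*d) = 22*Q + 22*d)
(78 - 1340)*y(-32, 37) = (78 - 1340)*(22*(-32) + 22*37) = -1262*(-704 + 814) = -1262*110 = -138820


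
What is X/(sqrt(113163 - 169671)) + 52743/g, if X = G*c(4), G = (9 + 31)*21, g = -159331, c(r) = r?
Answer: -52743/159331 - 560*I*sqrt(14127)/4709 ≈ -0.33103 - 14.135*I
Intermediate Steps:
G = 840 (G = 40*21 = 840)
X = 3360 (X = 840*4 = 3360)
X/(sqrt(113163 - 169671)) + 52743/g = 3360/(sqrt(113163 - 169671)) + 52743/(-159331) = 3360/(sqrt(-56508)) + 52743*(-1/159331) = 3360/((2*I*sqrt(14127))) - 52743/159331 = 3360*(-I*sqrt(14127)/28254) - 52743/159331 = -560*I*sqrt(14127)/4709 - 52743/159331 = -52743/159331 - 560*I*sqrt(14127)/4709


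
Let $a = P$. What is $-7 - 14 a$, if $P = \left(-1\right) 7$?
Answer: $91$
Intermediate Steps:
$P = -7$
$a = -7$
$-7 - 14 a = -7 - -98 = -7 + 98 = 91$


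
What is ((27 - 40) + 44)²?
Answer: 961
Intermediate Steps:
((27 - 40) + 44)² = (-13 + 44)² = 31² = 961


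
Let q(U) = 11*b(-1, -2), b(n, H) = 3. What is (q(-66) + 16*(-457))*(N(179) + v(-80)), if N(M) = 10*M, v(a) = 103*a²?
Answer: -4811346210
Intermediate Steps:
q(U) = 33 (q(U) = 11*3 = 33)
(q(-66) + 16*(-457))*(N(179) + v(-80)) = (33 + 16*(-457))*(10*179 + 103*(-80)²) = (33 - 7312)*(1790 + 103*6400) = -7279*(1790 + 659200) = -7279*660990 = -4811346210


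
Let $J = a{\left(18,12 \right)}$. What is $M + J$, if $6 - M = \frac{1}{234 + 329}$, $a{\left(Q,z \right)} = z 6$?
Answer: $\frac{43913}{563} \approx 77.998$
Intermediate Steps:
$a{\left(Q,z \right)} = 6 z$
$J = 72$ ($J = 6 \cdot 12 = 72$)
$M = \frac{3377}{563}$ ($M = 6 - \frac{1}{234 + 329} = 6 - \frac{1}{563} = \frac{3377}{563} \approx 5.9982$)
$M + J = \frac{3377}{563} + 72 = \frac{43913}{563}$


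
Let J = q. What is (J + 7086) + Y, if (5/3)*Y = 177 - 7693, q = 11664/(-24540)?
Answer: 5267766/2045 ≈ 2575.9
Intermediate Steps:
q = -972/2045 (q = 11664*(-1/24540) = -972/2045 ≈ -0.47531)
Y = -22548/5 (Y = 3*(177 - 7693)/5 = (⅗)*(-7516) = -22548/5 ≈ -4509.6)
J = -972/2045 ≈ -0.47531
(J + 7086) + Y = (-972/2045 + 7086) - 22548/5 = 14489898/2045 - 22548/5 = 5267766/2045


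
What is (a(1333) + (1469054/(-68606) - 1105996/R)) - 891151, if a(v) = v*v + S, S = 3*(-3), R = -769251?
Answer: 23371750568088148/26387617053 ≈ 8.8571e+5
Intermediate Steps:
S = -9
a(v) = -9 + v² (a(v) = v*v - 9 = v² - 9 = -9 + v²)
(a(1333) + (1469054/(-68606) - 1105996/R)) - 891151 = ((-9 + 1333²) + (1469054/(-68606) - 1105996/(-769251))) - 891151 = ((-9 + 1776889) + (1469054*(-1/68606) - 1105996*(-1/769251))) - 891151 = (1776880 + (-734527/34303 + 1105996/769251)) - 891151 = (1776880 - 527096648489/26387617053) - 891151 = 46887101892486151/26387617053 - 891151 = 23371750568088148/26387617053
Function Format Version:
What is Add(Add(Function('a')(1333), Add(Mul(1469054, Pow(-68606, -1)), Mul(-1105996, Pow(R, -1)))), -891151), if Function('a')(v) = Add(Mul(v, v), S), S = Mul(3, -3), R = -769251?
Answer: Rational(23371750568088148, 26387617053) ≈ 8.8571e+5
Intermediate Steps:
S = -9
Function('a')(v) = Add(-9, Pow(v, 2)) (Function('a')(v) = Add(Mul(v, v), -9) = Add(Pow(v, 2), -9) = Add(-9, Pow(v, 2)))
Add(Add(Function('a')(1333), Add(Mul(1469054, Pow(-68606, -1)), Mul(-1105996, Pow(R, -1)))), -891151) = Add(Add(Add(-9, Pow(1333, 2)), Add(Mul(1469054, Pow(-68606, -1)), Mul(-1105996, Pow(-769251, -1)))), -891151) = Add(Add(Add(-9, 1776889), Add(Mul(1469054, Rational(-1, 68606)), Mul(-1105996, Rational(-1, 769251)))), -891151) = Add(Add(1776880, Add(Rational(-734527, 34303), Rational(1105996, 769251))), -891151) = Add(Add(1776880, Rational(-527096648489, 26387617053)), -891151) = Add(Rational(46887101892486151, 26387617053), -891151) = Rational(23371750568088148, 26387617053)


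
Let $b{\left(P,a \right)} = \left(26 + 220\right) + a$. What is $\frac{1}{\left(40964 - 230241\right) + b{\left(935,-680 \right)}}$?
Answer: $- \frac{1}{189711} \approx -5.2712 \cdot 10^{-6}$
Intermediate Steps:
$b{\left(P,a \right)} = 246 + a$
$\frac{1}{\left(40964 - 230241\right) + b{\left(935,-680 \right)}} = \frac{1}{\left(40964 - 230241\right) + \left(246 - 680\right)} = \frac{1}{-189277 - 434} = \frac{1}{-189711} = - \frac{1}{189711}$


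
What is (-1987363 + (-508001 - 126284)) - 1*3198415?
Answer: -5820063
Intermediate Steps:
(-1987363 + (-508001 - 126284)) - 1*3198415 = (-1987363 - 634285) - 3198415 = -2621648 - 3198415 = -5820063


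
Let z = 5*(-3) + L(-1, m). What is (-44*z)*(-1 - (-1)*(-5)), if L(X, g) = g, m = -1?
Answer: -4224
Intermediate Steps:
z = -16 (z = 5*(-3) - 1 = -15 - 1 = -16)
(-44*z)*(-1 - (-1)*(-5)) = (-44*(-16))*(-1 - (-1)*(-5)) = 704*(-1 - 1*5) = 704*(-1 - 5) = 704*(-6) = -4224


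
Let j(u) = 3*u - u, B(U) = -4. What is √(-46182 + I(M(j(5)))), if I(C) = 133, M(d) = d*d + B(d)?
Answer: I*√46049 ≈ 214.59*I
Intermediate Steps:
j(u) = 2*u
M(d) = -4 + d² (M(d) = d*d - 4 = d² - 4 = -4 + d²)
√(-46182 + I(M(j(5)))) = √(-46182 + 133) = √(-46049) = I*√46049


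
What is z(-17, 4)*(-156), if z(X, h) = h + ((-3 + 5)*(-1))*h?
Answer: 624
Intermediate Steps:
z(X, h) = -h (z(X, h) = h + (2*(-1))*h = h - 2*h = -h)
z(-17, 4)*(-156) = -1*4*(-156) = -4*(-156) = 624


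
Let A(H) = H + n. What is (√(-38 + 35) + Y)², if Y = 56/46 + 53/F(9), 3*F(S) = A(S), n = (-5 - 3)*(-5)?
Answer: 21480454/1270129 + 10058*I*√3/1127 ≈ 16.912 + 15.458*I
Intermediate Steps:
n = 40 (n = -8*(-5) = 40)
A(H) = 40 + H (A(H) = H + 40 = 40 + H)
F(S) = 40/3 + S/3 (F(S) = (40 + S)/3 = 40/3 + S/3)
Y = 5029/1127 (Y = 56/46 + 53/(40/3 + (⅓)*9) = 56*(1/46) + 53/(40/3 + 3) = 28/23 + 53/(49/3) = 28/23 + 53*(3/49) = 28/23 + 159/49 = 5029/1127 ≈ 4.4623)
(√(-38 + 35) + Y)² = (√(-38 + 35) + 5029/1127)² = (√(-3) + 5029/1127)² = (I*√3 + 5029/1127)² = (5029/1127 + I*√3)²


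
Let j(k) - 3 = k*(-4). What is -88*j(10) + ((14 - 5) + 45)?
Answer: 3310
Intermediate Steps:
j(k) = 3 - 4*k (j(k) = 3 + k*(-4) = 3 - 4*k)
-88*j(10) + ((14 - 5) + 45) = -88*(3 - 4*10) + ((14 - 5) + 45) = -88*(3 - 40) + (9 + 45) = -88*(-37) + 54 = 3256 + 54 = 3310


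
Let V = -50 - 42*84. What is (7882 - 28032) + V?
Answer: -23728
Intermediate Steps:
V = -3578 (V = -50 - 3528 = -3578)
(7882 - 28032) + V = (7882 - 28032) - 3578 = -20150 - 3578 = -23728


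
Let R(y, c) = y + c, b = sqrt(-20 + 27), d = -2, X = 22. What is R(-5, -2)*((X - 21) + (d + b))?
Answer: 7 - 7*sqrt(7) ≈ -11.520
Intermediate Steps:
b = sqrt(7) ≈ 2.6458
R(y, c) = c + y
R(-5, -2)*((X - 21) + (d + b)) = (-2 - 5)*((22 - 21) + (-2 + sqrt(7))) = -7*(1 + (-2 + sqrt(7))) = -7*(-1 + sqrt(7)) = 7 - 7*sqrt(7)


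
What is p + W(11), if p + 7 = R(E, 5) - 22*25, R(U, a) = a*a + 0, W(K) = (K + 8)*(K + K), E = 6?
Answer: -114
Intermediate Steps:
W(K) = 2*K*(8 + K) (W(K) = (8 + K)*(2*K) = 2*K*(8 + K))
R(U, a) = a² (R(U, a) = a² + 0 = a²)
p = -532 (p = -7 + (5² - 22*25) = -7 + (25 - 550) = -7 - 525 = -532)
p + W(11) = -532 + 2*11*(8 + 11) = -532 + 2*11*19 = -532 + 418 = -114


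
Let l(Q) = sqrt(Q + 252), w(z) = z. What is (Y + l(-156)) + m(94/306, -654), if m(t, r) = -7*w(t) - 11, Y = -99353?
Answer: -15203021/153 + 4*sqrt(6) ≈ -99356.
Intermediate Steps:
l(Q) = sqrt(252 + Q)
m(t, r) = -11 - 7*t (m(t, r) = -7*t - 11 = -11 - 7*t)
(Y + l(-156)) + m(94/306, -654) = (-99353 + sqrt(252 - 156)) + (-11 - 658/306) = (-99353 + sqrt(96)) + (-11 - 658/306) = (-99353 + 4*sqrt(6)) + (-11 - 7*47/153) = (-99353 + 4*sqrt(6)) + (-11 - 329/153) = (-99353 + 4*sqrt(6)) - 2012/153 = -15203021/153 + 4*sqrt(6)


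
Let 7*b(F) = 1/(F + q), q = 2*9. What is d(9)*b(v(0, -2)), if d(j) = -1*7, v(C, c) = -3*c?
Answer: -1/24 ≈ -0.041667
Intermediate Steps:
q = 18
d(j) = -7
b(F) = 1/(7*(18 + F)) (b(F) = 1/(7*(F + 18)) = 1/(7*(18 + F)))
d(9)*b(v(0, -2)) = -1/(18 - 3*(-2)) = -1/(18 + 6) = -1/24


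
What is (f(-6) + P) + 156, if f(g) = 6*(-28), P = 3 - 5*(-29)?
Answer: 136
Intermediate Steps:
P = 148 (P = 3 + 145 = 148)
f(g) = -168
(f(-6) + P) + 156 = (-168 + 148) + 156 = -20 + 156 = 136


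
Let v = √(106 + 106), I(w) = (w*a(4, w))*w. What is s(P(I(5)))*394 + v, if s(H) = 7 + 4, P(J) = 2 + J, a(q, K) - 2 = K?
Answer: 4334 + 2*√53 ≈ 4348.6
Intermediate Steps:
a(q, K) = 2 + K
I(w) = w²*(2 + w) (I(w) = (w*(2 + w))*w = w²*(2 + w))
s(H) = 11
v = 2*√53 (v = √212 = 2*√53 ≈ 14.560)
s(P(I(5)))*394 + v = 11*394 + 2*√53 = 4334 + 2*√53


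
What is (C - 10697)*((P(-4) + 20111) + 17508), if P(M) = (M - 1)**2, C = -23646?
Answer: -1292807892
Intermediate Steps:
P(M) = (-1 + M)**2
(C - 10697)*((P(-4) + 20111) + 17508) = (-23646 - 10697)*(((-1 - 4)**2 + 20111) + 17508) = -34343*(((-5)**2 + 20111) + 17508) = -34343*((25 + 20111) + 17508) = -34343*(20136 + 17508) = -34343*37644 = -1292807892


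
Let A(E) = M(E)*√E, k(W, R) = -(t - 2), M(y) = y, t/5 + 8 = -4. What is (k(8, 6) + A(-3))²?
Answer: 3817 - 372*I*√3 ≈ 3817.0 - 644.32*I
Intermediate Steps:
t = -60 (t = -40 + 5*(-4) = -40 - 20 = -60)
k(W, R) = 62 (k(W, R) = -(-60 - 2) = -1*(-62) = 62)
A(E) = E^(3/2) (A(E) = E*√E = E^(3/2))
(k(8, 6) + A(-3))² = (62 + (-3)^(3/2))² = (62 - 3*I*√3)²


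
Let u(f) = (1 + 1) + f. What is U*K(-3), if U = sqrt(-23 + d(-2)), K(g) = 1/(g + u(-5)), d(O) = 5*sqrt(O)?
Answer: -sqrt(-23 + 5*I*sqrt(2))/6 ≈ -0.12147 - 0.80848*I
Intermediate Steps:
u(f) = 2 + f
K(g) = 1/(-3 + g) (K(g) = 1/(g + (2 - 5)) = 1/(g - 3) = 1/(-3 + g))
U = sqrt(-23 + 5*I*sqrt(2)) (U = sqrt(-23 + 5*sqrt(-2)) = sqrt(-23 + 5*(I*sqrt(2))) = sqrt(-23 + 5*I*sqrt(2)) ≈ 0.72884 + 4.8509*I)
U*K(-3) = sqrt(-23 + 5*I*sqrt(2))/(-3 - 3) = sqrt(-23 + 5*I*sqrt(2))/(-6) = sqrt(-23 + 5*I*sqrt(2))*(-1/6) = -sqrt(-23 + 5*I*sqrt(2))/6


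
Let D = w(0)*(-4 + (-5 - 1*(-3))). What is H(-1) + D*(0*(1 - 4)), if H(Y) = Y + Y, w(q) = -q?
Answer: -2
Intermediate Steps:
H(Y) = 2*Y
D = 0 (D = (-1*0)*(-4 + (-5 - 1*(-3))) = 0*(-4 + (-5 + 3)) = 0*(-4 - 2) = 0*(-6) = 0)
H(-1) + D*(0*(1 - 4)) = 2*(-1) + 0*(0*(1 - 4)) = -2 + 0*(0*(-3)) = -2 + 0*0 = -2 + 0 = -2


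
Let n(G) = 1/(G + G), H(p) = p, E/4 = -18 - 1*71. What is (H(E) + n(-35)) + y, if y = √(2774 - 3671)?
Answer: -24921/70 + I*√897 ≈ -356.01 + 29.95*I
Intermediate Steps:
E = -356 (E = 4*(-18 - 1*71) = 4*(-18 - 71) = 4*(-89) = -356)
n(G) = 1/(2*G)
y = I*√897 (y = √(-897) = I*√897 ≈ 29.95*I)
(H(E) + n(-35)) + y = (-356 + (½)/(-35)) + I*√897 = (-356 + (½)*(-1/35)) + I*√897 = (-356 - 1/70) + I*√897 = -24921/70 + I*√897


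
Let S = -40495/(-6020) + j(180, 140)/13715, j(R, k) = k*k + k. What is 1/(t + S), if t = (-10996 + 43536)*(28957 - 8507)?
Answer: 471796/313953349480707 ≈ 1.5028e-9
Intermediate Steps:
j(R, k) = k + k**2 (j(R, k) = k**2 + k = k + k**2)
t = 665443000 (t = 32540*20450 = 665443000)
S = 3852707/471796 (S = -40495/(-6020) + (140*(1 + 140))/13715 = -40495*(-1/6020) + (140*141)*(1/13715) = 1157/172 + 19740*(1/13715) = 1157/172 + 3948/2743 = 3852707/471796 ≈ 8.1660)
1/(t + S) = 1/(665443000 + 3852707/471796) = 1/(313953349480707/471796) = 471796/313953349480707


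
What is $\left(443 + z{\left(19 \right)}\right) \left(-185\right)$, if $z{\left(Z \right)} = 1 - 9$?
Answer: $-80475$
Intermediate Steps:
$z{\left(Z \right)} = -8$ ($z{\left(Z \right)} = 1 - 9 = -8$)
$\left(443 + z{\left(19 \right)}\right) \left(-185\right) = \left(443 - 8\right) \left(-185\right) = 435 \left(-185\right) = -80475$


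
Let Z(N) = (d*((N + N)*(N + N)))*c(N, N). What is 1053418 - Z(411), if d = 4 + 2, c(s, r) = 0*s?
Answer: 1053418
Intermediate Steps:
c(s, r) = 0
d = 6
Z(N) = 0 (Z(N) = (6*((N + N)*(N + N)))*0 = (6*((2*N)*(2*N)))*0 = (6*(4*N²))*0 = (24*N²)*0 = 0)
1053418 - Z(411) = 1053418 - 1*0 = 1053418 + 0 = 1053418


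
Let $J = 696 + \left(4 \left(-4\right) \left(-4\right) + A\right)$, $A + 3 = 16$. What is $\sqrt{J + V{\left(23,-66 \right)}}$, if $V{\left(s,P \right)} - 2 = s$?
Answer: $\sqrt{798} \approx 28.249$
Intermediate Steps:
$A = 13$ ($A = -3 + 16 = 13$)
$V{\left(s,P \right)} = 2 + s$
$J = 773$ ($J = 696 + \left(4 \left(-4\right) \left(-4\right) + 13\right) = 696 + \left(\left(-16\right) \left(-4\right) + 13\right) = 696 + \left(64 + 13\right) = 696 + 77 = 773$)
$\sqrt{J + V{\left(23,-66 \right)}} = \sqrt{773 + \left(2 + 23\right)} = \sqrt{773 + 25} = \sqrt{798}$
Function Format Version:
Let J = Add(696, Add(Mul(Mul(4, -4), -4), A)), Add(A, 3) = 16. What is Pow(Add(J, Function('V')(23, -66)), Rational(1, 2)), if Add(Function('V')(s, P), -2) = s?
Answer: Pow(798, Rational(1, 2)) ≈ 28.249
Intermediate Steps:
A = 13 (A = Add(-3, 16) = 13)
Function('V')(s, P) = Add(2, s)
J = 773 (J = Add(696, Add(Mul(Mul(4, -4), -4), 13)) = Add(696, Add(Mul(-16, -4), 13)) = Add(696, Add(64, 13)) = Add(696, 77) = 773)
Pow(Add(J, Function('V')(23, -66)), Rational(1, 2)) = Pow(Add(773, Add(2, 23)), Rational(1, 2)) = Pow(Add(773, 25), Rational(1, 2)) = Pow(798, Rational(1, 2))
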